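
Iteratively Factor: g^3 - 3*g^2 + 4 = (g + 1)*(g^2 - 4*g + 4) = (g - 2)*(g + 1)*(g - 2)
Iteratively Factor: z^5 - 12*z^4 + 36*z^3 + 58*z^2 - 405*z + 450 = (z - 2)*(z^4 - 10*z^3 + 16*z^2 + 90*z - 225) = (z - 3)*(z - 2)*(z^3 - 7*z^2 - 5*z + 75) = (z - 5)*(z - 3)*(z - 2)*(z^2 - 2*z - 15) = (z - 5)*(z - 3)*(z - 2)*(z + 3)*(z - 5)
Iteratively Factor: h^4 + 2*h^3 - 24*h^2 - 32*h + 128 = (h - 2)*(h^3 + 4*h^2 - 16*h - 64) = (h - 2)*(h + 4)*(h^2 - 16) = (h - 2)*(h + 4)^2*(h - 4)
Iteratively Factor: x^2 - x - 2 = (x + 1)*(x - 2)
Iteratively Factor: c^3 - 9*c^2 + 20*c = (c - 5)*(c^2 - 4*c) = c*(c - 5)*(c - 4)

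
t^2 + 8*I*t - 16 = (t + 4*I)^2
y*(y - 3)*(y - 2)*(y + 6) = y^4 + y^3 - 24*y^2 + 36*y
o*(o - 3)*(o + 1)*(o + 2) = o^4 - 7*o^2 - 6*o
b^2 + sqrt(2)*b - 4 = (b - sqrt(2))*(b + 2*sqrt(2))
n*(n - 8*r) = n^2 - 8*n*r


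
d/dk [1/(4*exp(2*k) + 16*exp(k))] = (-exp(k) - 2)*exp(-k)/(2*(exp(k) + 4)^2)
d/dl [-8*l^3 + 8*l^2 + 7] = 8*l*(2 - 3*l)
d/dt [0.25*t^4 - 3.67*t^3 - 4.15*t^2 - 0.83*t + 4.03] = 1.0*t^3 - 11.01*t^2 - 8.3*t - 0.83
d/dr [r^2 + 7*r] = 2*r + 7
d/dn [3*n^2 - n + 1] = 6*n - 1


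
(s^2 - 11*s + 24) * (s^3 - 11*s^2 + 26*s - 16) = s^5 - 22*s^4 + 171*s^3 - 566*s^2 + 800*s - 384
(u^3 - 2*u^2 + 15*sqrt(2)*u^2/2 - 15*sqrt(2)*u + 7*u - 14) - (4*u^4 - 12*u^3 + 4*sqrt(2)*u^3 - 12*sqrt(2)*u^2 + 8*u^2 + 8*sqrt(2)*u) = -4*u^4 - 4*sqrt(2)*u^3 + 13*u^3 - 10*u^2 + 39*sqrt(2)*u^2/2 - 23*sqrt(2)*u + 7*u - 14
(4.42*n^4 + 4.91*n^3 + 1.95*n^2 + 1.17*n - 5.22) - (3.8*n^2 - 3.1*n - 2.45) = 4.42*n^4 + 4.91*n^3 - 1.85*n^2 + 4.27*n - 2.77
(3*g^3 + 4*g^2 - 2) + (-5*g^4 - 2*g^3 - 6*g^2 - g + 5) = -5*g^4 + g^3 - 2*g^2 - g + 3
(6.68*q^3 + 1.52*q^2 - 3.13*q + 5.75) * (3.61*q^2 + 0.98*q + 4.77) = 24.1148*q^5 + 12.0336*q^4 + 22.0539*q^3 + 24.9405*q^2 - 9.2951*q + 27.4275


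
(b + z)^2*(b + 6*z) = b^3 + 8*b^2*z + 13*b*z^2 + 6*z^3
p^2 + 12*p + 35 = (p + 5)*(p + 7)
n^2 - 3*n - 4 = (n - 4)*(n + 1)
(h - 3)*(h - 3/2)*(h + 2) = h^3 - 5*h^2/2 - 9*h/2 + 9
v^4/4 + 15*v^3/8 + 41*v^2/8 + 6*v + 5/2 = (v/2 + 1/2)*(v/2 + 1)*(v + 2)*(v + 5/2)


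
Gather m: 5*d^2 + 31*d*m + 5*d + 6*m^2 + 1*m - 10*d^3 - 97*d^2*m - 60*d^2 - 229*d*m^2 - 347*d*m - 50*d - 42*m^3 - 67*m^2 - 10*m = -10*d^3 - 55*d^2 - 45*d - 42*m^3 + m^2*(-229*d - 61) + m*(-97*d^2 - 316*d - 9)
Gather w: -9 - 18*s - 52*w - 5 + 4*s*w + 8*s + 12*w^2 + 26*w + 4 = -10*s + 12*w^2 + w*(4*s - 26) - 10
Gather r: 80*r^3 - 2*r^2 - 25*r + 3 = 80*r^3 - 2*r^2 - 25*r + 3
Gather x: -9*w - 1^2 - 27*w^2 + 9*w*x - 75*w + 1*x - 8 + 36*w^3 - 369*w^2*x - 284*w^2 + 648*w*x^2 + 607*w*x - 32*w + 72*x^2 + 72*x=36*w^3 - 311*w^2 - 116*w + x^2*(648*w + 72) + x*(-369*w^2 + 616*w + 73) - 9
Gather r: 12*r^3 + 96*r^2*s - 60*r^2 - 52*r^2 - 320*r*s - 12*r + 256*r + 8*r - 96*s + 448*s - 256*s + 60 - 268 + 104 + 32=12*r^3 + r^2*(96*s - 112) + r*(252 - 320*s) + 96*s - 72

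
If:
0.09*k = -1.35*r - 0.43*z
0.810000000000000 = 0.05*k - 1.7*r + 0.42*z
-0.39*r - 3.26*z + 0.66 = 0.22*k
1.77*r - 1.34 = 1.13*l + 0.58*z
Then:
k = 5.85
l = -1.64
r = -0.34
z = -0.15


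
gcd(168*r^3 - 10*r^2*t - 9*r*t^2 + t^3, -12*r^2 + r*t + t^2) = 4*r + t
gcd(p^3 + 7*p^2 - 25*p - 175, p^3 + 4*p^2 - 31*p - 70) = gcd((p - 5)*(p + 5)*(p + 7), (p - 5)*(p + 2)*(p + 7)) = p^2 + 2*p - 35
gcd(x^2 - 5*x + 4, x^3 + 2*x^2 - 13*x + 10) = x - 1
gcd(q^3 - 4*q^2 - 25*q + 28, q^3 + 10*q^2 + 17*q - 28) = q^2 + 3*q - 4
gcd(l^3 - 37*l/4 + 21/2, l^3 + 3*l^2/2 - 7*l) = l^2 + 3*l/2 - 7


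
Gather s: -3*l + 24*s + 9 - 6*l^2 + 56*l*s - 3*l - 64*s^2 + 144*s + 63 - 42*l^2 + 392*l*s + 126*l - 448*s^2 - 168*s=-48*l^2 + 448*l*s + 120*l - 512*s^2 + 72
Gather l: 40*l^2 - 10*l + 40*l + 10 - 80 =40*l^2 + 30*l - 70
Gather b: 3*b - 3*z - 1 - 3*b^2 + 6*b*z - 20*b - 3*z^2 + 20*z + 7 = -3*b^2 + b*(6*z - 17) - 3*z^2 + 17*z + 6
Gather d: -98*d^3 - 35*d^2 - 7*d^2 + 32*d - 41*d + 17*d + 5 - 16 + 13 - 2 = -98*d^3 - 42*d^2 + 8*d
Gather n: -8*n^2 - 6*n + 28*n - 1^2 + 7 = -8*n^2 + 22*n + 6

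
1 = 1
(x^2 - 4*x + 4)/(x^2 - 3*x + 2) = (x - 2)/(x - 1)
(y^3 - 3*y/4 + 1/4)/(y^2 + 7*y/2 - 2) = (2*y^2 + y - 1)/(2*(y + 4))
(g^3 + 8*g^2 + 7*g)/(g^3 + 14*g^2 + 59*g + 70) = g*(g + 1)/(g^2 + 7*g + 10)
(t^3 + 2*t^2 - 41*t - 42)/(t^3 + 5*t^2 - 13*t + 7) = (t^2 - 5*t - 6)/(t^2 - 2*t + 1)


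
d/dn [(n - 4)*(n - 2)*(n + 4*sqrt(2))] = 3*n^2 - 12*n + 8*sqrt(2)*n - 24*sqrt(2) + 8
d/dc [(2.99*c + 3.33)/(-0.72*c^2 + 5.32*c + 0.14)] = (2.1528*c^2 + 4.7952*c - 17.297)/(0.5184*c^4 - 7.6608*c^3 + 28.1008*c^2 + 1.4896*c + 0.0196)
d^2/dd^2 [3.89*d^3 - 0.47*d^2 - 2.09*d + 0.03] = 23.34*d - 0.94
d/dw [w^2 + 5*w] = 2*w + 5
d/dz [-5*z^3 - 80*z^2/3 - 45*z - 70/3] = -15*z^2 - 160*z/3 - 45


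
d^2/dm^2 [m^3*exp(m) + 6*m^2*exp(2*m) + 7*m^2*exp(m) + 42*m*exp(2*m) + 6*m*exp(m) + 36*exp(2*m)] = (m^3 + 24*m^2*exp(m) + 13*m^2 + 216*m*exp(m) + 40*m + 324*exp(m) + 26)*exp(m)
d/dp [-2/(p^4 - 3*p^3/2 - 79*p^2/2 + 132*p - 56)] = 4*(8*p^3 - 9*p^2 - 158*p + 264)/(-2*p^4 + 3*p^3 + 79*p^2 - 264*p + 112)^2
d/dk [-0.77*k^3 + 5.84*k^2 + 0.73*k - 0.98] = -2.31*k^2 + 11.68*k + 0.73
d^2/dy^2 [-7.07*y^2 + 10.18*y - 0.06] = -14.1400000000000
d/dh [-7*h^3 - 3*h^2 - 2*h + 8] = -21*h^2 - 6*h - 2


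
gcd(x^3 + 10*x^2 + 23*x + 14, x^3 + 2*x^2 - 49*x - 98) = x^2 + 9*x + 14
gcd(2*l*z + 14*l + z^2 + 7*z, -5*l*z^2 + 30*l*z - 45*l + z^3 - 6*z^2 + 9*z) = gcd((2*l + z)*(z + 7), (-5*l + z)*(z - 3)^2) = 1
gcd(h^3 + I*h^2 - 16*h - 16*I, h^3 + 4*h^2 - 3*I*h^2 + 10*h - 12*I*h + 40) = h + 4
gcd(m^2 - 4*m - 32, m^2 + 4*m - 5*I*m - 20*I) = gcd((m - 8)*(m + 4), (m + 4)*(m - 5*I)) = m + 4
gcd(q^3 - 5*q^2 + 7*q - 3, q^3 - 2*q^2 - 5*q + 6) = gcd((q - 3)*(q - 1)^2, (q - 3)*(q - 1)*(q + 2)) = q^2 - 4*q + 3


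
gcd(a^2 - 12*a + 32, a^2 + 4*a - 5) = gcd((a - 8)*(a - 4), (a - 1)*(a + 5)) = 1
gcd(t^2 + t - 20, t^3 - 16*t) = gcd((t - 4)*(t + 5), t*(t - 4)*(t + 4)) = t - 4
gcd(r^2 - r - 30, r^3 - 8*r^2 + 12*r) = r - 6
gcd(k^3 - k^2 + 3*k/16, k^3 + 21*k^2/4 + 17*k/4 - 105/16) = k - 3/4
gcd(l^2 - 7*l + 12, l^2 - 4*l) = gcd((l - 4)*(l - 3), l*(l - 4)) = l - 4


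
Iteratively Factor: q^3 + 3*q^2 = (q)*(q^2 + 3*q) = q*(q + 3)*(q)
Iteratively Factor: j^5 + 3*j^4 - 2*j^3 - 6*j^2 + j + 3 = (j + 1)*(j^4 + 2*j^3 - 4*j^2 - 2*j + 3) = (j - 1)*(j + 1)*(j^3 + 3*j^2 - j - 3) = (j - 1)*(j + 1)^2*(j^2 + 2*j - 3) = (j - 1)*(j + 1)^2*(j + 3)*(j - 1)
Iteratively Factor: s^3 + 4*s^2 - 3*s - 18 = (s - 2)*(s^2 + 6*s + 9) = (s - 2)*(s + 3)*(s + 3)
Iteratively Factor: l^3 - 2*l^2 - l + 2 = (l + 1)*(l^2 - 3*l + 2) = (l - 2)*(l + 1)*(l - 1)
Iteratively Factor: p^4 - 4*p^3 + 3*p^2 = (p)*(p^3 - 4*p^2 + 3*p) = p*(p - 1)*(p^2 - 3*p) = p^2*(p - 1)*(p - 3)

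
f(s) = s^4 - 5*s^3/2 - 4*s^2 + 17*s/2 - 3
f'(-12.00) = -7887.50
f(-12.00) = 24375.00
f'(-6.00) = -1077.50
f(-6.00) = 1638.00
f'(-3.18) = -170.53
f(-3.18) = 112.17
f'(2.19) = -2.98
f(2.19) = -6.83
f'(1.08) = -3.85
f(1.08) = -0.27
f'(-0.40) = 10.24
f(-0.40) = -6.85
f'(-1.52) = -10.72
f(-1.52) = -11.04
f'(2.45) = 2.71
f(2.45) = -6.92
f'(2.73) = 12.15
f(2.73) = -4.93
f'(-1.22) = -0.17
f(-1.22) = -12.57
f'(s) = 4*s^3 - 15*s^2/2 - 8*s + 17/2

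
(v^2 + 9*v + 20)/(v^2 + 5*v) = (v + 4)/v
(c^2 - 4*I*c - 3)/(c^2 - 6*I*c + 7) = (c^2 - 4*I*c - 3)/(c^2 - 6*I*c + 7)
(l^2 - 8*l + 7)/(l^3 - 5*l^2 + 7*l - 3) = (l - 7)/(l^2 - 4*l + 3)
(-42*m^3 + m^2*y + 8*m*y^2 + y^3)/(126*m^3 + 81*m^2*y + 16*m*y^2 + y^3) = (-2*m + y)/(6*m + y)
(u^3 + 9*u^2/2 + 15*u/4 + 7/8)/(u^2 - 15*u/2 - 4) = (u^2 + 4*u + 7/4)/(u - 8)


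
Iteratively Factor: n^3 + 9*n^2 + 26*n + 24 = (n + 3)*(n^2 + 6*n + 8) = (n + 2)*(n + 3)*(n + 4)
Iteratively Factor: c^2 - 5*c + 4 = (c - 4)*(c - 1)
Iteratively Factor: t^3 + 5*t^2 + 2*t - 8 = (t + 2)*(t^2 + 3*t - 4) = (t + 2)*(t + 4)*(t - 1)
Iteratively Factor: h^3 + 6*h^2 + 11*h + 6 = (h + 2)*(h^2 + 4*h + 3) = (h + 2)*(h + 3)*(h + 1)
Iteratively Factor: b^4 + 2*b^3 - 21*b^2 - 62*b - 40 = (b + 2)*(b^3 - 21*b - 20) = (b - 5)*(b + 2)*(b^2 + 5*b + 4) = (b - 5)*(b + 1)*(b + 2)*(b + 4)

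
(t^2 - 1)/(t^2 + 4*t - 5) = (t + 1)/(t + 5)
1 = 1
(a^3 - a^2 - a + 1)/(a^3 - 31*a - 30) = (a^2 - 2*a + 1)/(a^2 - a - 30)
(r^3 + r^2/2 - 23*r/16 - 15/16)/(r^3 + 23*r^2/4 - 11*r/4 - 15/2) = (r + 3/4)/(r + 6)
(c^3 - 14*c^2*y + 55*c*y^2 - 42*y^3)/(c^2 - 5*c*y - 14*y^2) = (c^2 - 7*c*y + 6*y^2)/(c + 2*y)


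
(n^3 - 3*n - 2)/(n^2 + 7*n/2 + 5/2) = 2*(n^2 - n - 2)/(2*n + 5)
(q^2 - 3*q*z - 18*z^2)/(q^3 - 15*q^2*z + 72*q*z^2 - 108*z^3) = (q + 3*z)/(q^2 - 9*q*z + 18*z^2)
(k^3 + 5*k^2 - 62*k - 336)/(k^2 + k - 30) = (k^2 - k - 56)/(k - 5)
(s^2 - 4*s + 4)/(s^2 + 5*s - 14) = (s - 2)/(s + 7)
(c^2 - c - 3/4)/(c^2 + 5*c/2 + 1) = (c - 3/2)/(c + 2)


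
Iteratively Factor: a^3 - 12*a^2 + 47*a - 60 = (a - 3)*(a^2 - 9*a + 20) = (a - 4)*(a - 3)*(a - 5)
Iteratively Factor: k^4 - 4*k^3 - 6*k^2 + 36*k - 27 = (k + 3)*(k^3 - 7*k^2 + 15*k - 9) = (k - 1)*(k + 3)*(k^2 - 6*k + 9) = (k - 3)*(k - 1)*(k + 3)*(k - 3)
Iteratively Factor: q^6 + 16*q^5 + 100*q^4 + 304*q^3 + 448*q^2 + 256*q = (q + 4)*(q^5 + 12*q^4 + 52*q^3 + 96*q^2 + 64*q) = q*(q + 4)*(q^4 + 12*q^3 + 52*q^2 + 96*q + 64) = q*(q + 2)*(q + 4)*(q^3 + 10*q^2 + 32*q + 32) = q*(q + 2)^2*(q + 4)*(q^2 + 8*q + 16) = q*(q + 2)^2*(q + 4)^2*(q + 4)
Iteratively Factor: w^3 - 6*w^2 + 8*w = (w - 4)*(w^2 - 2*w) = (w - 4)*(w - 2)*(w)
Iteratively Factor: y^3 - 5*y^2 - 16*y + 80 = (y - 4)*(y^2 - y - 20) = (y - 4)*(y + 4)*(y - 5)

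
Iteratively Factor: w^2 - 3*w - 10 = (w + 2)*(w - 5)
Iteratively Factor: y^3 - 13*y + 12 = (y - 3)*(y^2 + 3*y - 4) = (y - 3)*(y + 4)*(y - 1)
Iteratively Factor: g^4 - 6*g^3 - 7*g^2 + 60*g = (g + 3)*(g^3 - 9*g^2 + 20*g) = g*(g + 3)*(g^2 - 9*g + 20) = g*(g - 4)*(g + 3)*(g - 5)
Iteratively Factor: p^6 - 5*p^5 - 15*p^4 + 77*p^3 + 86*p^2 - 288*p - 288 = (p - 4)*(p^5 - p^4 - 19*p^3 + p^2 + 90*p + 72) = (p - 4)*(p - 3)*(p^4 + 2*p^3 - 13*p^2 - 38*p - 24) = (p - 4)*(p - 3)*(p + 3)*(p^3 - p^2 - 10*p - 8) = (p - 4)*(p - 3)*(p + 2)*(p + 3)*(p^2 - 3*p - 4) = (p - 4)*(p - 3)*(p + 1)*(p + 2)*(p + 3)*(p - 4)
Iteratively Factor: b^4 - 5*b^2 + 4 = (b + 1)*(b^3 - b^2 - 4*b + 4) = (b - 2)*(b + 1)*(b^2 + b - 2) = (b - 2)*(b - 1)*(b + 1)*(b + 2)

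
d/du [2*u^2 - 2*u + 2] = 4*u - 2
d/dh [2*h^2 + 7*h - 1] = 4*h + 7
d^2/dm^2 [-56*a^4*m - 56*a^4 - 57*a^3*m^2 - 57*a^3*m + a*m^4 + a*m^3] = 6*a*(-19*a^2 + 2*m^2 + m)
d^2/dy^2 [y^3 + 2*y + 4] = 6*y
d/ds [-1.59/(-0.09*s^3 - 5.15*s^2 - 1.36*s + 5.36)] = (-0.4293*s^2 - 16.377*s - 2.1624)/(0.09*s^3 + 5.15*s^2 + 1.36*s - 5.36)^2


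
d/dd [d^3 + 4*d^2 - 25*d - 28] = 3*d^2 + 8*d - 25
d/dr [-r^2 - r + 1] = -2*r - 1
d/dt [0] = 0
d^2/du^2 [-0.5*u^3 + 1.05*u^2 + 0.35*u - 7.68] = 2.1 - 3.0*u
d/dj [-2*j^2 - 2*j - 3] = -4*j - 2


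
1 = 1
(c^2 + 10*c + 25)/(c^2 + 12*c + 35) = (c + 5)/(c + 7)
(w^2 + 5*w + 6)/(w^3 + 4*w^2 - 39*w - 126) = (w + 2)/(w^2 + w - 42)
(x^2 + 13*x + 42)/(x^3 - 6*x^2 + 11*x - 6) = (x^2 + 13*x + 42)/(x^3 - 6*x^2 + 11*x - 6)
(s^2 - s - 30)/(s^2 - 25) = (s - 6)/(s - 5)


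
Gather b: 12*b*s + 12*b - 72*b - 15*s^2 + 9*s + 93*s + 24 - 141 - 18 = b*(12*s - 60) - 15*s^2 + 102*s - 135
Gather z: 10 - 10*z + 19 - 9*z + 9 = 38 - 19*z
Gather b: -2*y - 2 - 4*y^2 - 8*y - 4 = -4*y^2 - 10*y - 6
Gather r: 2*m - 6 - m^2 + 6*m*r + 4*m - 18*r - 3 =-m^2 + 6*m + r*(6*m - 18) - 9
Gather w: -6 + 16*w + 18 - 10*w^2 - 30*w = -10*w^2 - 14*w + 12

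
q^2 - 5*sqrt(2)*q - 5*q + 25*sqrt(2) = (q - 5)*(q - 5*sqrt(2))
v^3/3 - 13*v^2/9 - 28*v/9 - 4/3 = (v/3 + 1/3)*(v - 6)*(v + 2/3)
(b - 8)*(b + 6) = b^2 - 2*b - 48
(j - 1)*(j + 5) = j^2 + 4*j - 5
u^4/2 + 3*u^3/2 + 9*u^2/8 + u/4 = u*(u/2 + 1)*(u + 1/2)^2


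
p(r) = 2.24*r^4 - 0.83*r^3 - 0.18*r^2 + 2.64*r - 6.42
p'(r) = 8.96*r^3 - 2.49*r^2 - 0.36*r + 2.64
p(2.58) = 84.19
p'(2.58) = 139.01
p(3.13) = 189.62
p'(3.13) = 251.87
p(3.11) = 184.63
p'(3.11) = 246.96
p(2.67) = 97.39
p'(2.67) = 154.47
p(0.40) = -5.39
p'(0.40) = 2.67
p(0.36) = -5.49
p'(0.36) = 2.61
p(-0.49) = -7.53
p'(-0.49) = 1.16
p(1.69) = 11.79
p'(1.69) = 38.17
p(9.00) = 14094.33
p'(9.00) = 6329.55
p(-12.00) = 47818.86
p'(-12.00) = -15834.48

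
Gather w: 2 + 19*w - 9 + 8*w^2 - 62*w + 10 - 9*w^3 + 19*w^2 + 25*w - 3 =-9*w^3 + 27*w^2 - 18*w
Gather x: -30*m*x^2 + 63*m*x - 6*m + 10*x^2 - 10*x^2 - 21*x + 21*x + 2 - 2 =-30*m*x^2 + 63*m*x - 6*m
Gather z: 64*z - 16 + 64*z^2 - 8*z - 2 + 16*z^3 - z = 16*z^3 + 64*z^2 + 55*z - 18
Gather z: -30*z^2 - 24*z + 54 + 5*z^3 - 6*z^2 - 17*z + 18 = 5*z^3 - 36*z^2 - 41*z + 72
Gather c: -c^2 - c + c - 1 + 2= 1 - c^2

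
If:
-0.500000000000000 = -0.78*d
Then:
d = 0.64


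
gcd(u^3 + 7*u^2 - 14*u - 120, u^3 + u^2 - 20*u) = u^2 + u - 20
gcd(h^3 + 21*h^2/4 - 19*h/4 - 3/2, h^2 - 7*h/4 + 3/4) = h - 1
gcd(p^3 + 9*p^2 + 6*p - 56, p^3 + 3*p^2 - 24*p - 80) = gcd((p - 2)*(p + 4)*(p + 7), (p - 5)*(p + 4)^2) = p + 4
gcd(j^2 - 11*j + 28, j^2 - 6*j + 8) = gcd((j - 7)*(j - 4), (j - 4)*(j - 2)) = j - 4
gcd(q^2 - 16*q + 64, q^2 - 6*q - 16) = q - 8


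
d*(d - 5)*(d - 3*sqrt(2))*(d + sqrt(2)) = d^4 - 5*d^3 - 2*sqrt(2)*d^3 - 6*d^2 + 10*sqrt(2)*d^2 + 30*d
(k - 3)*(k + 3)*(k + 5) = k^3 + 5*k^2 - 9*k - 45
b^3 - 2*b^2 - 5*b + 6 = (b - 3)*(b - 1)*(b + 2)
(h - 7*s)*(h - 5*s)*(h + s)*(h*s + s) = h^4*s - 11*h^3*s^2 + h^3*s + 23*h^2*s^3 - 11*h^2*s^2 + 35*h*s^4 + 23*h*s^3 + 35*s^4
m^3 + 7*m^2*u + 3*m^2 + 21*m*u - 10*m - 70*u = (m - 2)*(m + 5)*(m + 7*u)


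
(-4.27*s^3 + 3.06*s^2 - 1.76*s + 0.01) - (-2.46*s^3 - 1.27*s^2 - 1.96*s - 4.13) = -1.81*s^3 + 4.33*s^2 + 0.2*s + 4.14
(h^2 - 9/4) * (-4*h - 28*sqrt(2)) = -4*h^3 - 28*sqrt(2)*h^2 + 9*h + 63*sqrt(2)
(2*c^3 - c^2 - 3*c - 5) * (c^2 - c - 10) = 2*c^5 - 3*c^4 - 22*c^3 + 8*c^2 + 35*c + 50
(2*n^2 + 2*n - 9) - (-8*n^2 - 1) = 10*n^2 + 2*n - 8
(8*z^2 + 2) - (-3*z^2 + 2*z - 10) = 11*z^2 - 2*z + 12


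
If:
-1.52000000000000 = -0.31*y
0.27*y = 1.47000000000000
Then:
No Solution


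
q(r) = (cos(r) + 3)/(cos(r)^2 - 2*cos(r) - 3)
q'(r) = (2*sin(r)*cos(r) - 2*sin(r))*(cos(r) + 3)/(cos(r)^2 - 2*cos(r) - 3)^2 - sin(r)/(cos(r)^2 - 2*cos(r) - 3)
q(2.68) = -5.16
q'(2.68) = -20.29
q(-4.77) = -0.98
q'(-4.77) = -0.27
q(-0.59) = -0.96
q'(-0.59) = -0.09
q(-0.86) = -0.94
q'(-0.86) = -0.07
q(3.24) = -103.72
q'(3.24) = 2098.68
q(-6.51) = -0.99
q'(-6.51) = -0.05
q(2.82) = -10.13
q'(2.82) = -60.10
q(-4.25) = -1.34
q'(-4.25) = -1.35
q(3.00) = -50.34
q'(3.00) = -704.53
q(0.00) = -1.00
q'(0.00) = 0.00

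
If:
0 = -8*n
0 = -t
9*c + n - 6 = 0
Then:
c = 2/3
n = 0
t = 0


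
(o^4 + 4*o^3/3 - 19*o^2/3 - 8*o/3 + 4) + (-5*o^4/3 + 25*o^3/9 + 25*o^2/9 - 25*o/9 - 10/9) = -2*o^4/3 + 37*o^3/9 - 32*o^2/9 - 49*o/9 + 26/9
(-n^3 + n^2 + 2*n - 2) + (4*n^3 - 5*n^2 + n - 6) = 3*n^3 - 4*n^2 + 3*n - 8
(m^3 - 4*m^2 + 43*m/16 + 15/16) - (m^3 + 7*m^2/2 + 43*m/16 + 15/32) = 15/32 - 15*m^2/2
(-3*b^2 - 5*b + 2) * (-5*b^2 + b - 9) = 15*b^4 + 22*b^3 + 12*b^2 + 47*b - 18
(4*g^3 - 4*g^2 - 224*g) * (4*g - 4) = 16*g^4 - 32*g^3 - 880*g^2 + 896*g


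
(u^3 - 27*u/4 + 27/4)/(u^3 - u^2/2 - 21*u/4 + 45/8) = 2*(u + 3)/(2*u + 5)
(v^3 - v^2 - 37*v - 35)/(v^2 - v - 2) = (v^2 - 2*v - 35)/(v - 2)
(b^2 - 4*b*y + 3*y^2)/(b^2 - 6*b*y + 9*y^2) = (-b + y)/(-b + 3*y)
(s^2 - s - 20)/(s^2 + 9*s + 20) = (s - 5)/(s + 5)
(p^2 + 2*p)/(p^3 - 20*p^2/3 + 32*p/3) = 3*(p + 2)/(3*p^2 - 20*p + 32)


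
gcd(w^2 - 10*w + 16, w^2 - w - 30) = 1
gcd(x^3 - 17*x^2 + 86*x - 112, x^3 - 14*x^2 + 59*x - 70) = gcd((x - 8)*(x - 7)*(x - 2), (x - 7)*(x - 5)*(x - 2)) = x^2 - 9*x + 14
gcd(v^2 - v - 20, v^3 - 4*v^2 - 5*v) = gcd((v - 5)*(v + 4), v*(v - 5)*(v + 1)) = v - 5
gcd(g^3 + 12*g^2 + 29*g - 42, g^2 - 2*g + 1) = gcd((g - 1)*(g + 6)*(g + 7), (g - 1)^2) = g - 1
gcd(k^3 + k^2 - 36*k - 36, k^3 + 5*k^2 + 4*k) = k + 1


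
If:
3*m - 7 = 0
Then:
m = 7/3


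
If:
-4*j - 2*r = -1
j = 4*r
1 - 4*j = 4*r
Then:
No Solution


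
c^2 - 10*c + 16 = (c - 8)*(c - 2)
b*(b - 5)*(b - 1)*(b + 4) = b^4 - 2*b^3 - 19*b^2 + 20*b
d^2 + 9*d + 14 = (d + 2)*(d + 7)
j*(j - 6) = j^2 - 6*j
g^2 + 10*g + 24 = (g + 4)*(g + 6)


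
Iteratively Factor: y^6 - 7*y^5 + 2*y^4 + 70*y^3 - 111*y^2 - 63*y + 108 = (y - 3)*(y^5 - 4*y^4 - 10*y^3 + 40*y^2 + 9*y - 36) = (y - 4)*(y - 3)*(y^4 - 10*y^2 + 9) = (y - 4)*(y - 3)^2*(y^3 + 3*y^2 - y - 3) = (y - 4)*(y - 3)^2*(y + 1)*(y^2 + 2*y - 3) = (y - 4)*(y - 3)^2*(y + 1)*(y + 3)*(y - 1)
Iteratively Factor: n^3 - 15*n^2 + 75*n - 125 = (n - 5)*(n^2 - 10*n + 25) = (n - 5)^2*(n - 5)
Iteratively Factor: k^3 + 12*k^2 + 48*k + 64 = (k + 4)*(k^2 + 8*k + 16) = (k + 4)^2*(k + 4)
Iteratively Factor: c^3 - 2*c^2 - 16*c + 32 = (c - 2)*(c^2 - 16) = (c - 2)*(c + 4)*(c - 4)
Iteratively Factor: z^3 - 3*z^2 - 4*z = (z + 1)*(z^2 - 4*z) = z*(z + 1)*(z - 4)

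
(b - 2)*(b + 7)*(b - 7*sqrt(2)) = b^3 - 7*sqrt(2)*b^2 + 5*b^2 - 35*sqrt(2)*b - 14*b + 98*sqrt(2)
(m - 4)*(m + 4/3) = m^2 - 8*m/3 - 16/3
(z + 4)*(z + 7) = z^2 + 11*z + 28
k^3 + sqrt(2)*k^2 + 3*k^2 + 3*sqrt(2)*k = k*(k + 3)*(k + sqrt(2))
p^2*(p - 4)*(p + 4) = p^4 - 16*p^2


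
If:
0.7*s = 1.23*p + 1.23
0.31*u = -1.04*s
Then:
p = -0.16963727329581*u - 1.0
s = -0.298076923076923*u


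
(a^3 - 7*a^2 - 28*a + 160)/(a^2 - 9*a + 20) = (a^2 - 3*a - 40)/(a - 5)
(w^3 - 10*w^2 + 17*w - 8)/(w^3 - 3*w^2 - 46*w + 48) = (w - 1)/(w + 6)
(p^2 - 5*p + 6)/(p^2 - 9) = (p - 2)/(p + 3)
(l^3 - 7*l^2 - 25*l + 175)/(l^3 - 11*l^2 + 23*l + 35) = (l + 5)/(l + 1)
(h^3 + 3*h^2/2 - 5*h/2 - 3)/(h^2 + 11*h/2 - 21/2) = (h^2 + 3*h + 2)/(h + 7)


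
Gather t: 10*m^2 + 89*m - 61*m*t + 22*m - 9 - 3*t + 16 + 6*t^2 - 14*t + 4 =10*m^2 + 111*m + 6*t^2 + t*(-61*m - 17) + 11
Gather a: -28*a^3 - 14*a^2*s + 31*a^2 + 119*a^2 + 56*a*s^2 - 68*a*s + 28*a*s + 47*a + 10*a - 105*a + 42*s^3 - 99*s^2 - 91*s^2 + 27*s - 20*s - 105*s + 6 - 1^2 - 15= -28*a^3 + a^2*(150 - 14*s) + a*(56*s^2 - 40*s - 48) + 42*s^3 - 190*s^2 - 98*s - 10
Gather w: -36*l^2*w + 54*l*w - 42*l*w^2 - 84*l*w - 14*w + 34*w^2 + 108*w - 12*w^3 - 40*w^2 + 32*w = -12*w^3 + w^2*(-42*l - 6) + w*(-36*l^2 - 30*l + 126)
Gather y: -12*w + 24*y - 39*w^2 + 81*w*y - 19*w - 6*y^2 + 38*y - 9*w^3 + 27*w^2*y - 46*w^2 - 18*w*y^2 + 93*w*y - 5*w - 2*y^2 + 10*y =-9*w^3 - 85*w^2 - 36*w + y^2*(-18*w - 8) + y*(27*w^2 + 174*w + 72)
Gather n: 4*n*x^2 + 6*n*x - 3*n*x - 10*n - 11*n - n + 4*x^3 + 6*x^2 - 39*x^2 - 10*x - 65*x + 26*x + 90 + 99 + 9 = n*(4*x^2 + 3*x - 22) + 4*x^3 - 33*x^2 - 49*x + 198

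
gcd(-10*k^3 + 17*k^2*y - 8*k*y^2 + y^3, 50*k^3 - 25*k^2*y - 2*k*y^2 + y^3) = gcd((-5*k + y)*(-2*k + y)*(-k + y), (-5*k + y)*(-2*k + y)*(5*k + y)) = 10*k^2 - 7*k*y + y^2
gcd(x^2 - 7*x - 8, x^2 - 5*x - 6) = x + 1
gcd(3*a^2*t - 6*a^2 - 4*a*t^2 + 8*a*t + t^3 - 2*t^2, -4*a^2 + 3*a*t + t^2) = -a + t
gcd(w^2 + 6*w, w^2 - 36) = w + 6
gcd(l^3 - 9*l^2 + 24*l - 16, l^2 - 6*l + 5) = l - 1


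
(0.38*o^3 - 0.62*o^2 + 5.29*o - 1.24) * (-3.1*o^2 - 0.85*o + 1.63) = -1.178*o^5 + 1.599*o^4 - 15.2526*o^3 - 1.6631*o^2 + 9.6767*o - 2.0212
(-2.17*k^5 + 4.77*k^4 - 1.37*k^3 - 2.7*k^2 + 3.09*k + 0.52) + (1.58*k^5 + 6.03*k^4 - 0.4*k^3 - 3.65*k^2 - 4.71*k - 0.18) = -0.59*k^5 + 10.8*k^4 - 1.77*k^3 - 6.35*k^2 - 1.62*k + 0.34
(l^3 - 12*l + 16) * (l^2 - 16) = l^5 - 28*l^3 + 16*l^2 + 192*l - 256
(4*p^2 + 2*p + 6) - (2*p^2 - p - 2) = 2*p^2 + 3*p + 8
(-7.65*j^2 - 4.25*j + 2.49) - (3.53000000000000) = -7.65*j^2 - 4.25*j - 1.04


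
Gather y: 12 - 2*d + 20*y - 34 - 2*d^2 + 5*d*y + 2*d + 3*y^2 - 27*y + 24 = -2*d^2 + 3*y^2 + y*(5*d - 7) + 2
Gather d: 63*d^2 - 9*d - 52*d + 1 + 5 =63*d^2 - 61*d + 6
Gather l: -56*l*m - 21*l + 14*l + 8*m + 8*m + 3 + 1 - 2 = l*(-56*m - 7) + 16*m + 2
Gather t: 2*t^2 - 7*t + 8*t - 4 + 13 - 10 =2*t^2 + t - 1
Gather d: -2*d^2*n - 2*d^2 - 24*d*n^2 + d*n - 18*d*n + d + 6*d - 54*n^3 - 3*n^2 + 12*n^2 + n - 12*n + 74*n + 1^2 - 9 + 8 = d^2*(-2*n - 2) + d*(-24*n^2 - 17*n + 7) - 54*n^3 + 9*n^2 + 63*n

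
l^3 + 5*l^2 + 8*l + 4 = (l + 1)*(l + 2)^2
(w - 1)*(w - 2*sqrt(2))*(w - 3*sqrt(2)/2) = w^3 - 7*sqrt(2)*w^2/2 - w^2 + 7*sqrt(2)*w/2 + 6*w - 6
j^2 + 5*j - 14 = (j - 2)*(j + 7)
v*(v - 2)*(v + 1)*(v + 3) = v^4 + 2*v^3 - 5*v^2 - 6*v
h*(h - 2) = h^2 - 2*h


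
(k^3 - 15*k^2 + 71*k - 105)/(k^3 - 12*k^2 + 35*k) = (k - 3)/k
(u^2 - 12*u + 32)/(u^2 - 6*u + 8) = (u - 8)/(u - 2)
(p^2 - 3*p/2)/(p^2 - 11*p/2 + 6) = p/(p - 4)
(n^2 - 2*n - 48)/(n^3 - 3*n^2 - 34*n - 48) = (n + 6)/(n^2 + 5*n + 6)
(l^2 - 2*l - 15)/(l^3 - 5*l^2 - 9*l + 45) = 1/(l - 3)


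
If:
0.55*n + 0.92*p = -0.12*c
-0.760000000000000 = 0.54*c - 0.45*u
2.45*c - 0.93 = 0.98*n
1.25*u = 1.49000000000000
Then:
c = -0.41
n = -1.98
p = 1.24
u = 1.19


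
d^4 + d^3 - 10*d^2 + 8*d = d*(d - 2)*(d - 1)*(d + 4)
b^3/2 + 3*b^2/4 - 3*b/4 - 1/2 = (b/2 + 1)*(b - 1)*(b + 1/2)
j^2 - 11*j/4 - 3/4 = (j - 3)*(j + 1/4)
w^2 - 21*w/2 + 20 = (w - 8)*(w - 5/2)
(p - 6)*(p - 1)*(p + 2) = p^3 - 5*p^2 - 8*p + 12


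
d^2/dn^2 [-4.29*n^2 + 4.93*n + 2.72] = -8.58000000000000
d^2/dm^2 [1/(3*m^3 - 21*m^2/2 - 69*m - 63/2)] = 4*((7 - 6*m)*(-2*m^3 + 7*m^2 + 46*m + 21) - 4*(-3*m^2 + 7*m + 23)^2)/(3*(-2*m^3 + 7*m^2 + 46*m + 21)^3)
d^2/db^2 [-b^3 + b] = -6*b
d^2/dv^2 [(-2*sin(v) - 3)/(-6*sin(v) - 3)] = 4*(sin(v) + cos(2*v) + 3)/(3*(2*sin(v) + 1)^3)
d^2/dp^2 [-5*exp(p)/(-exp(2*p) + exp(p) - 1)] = 5*((3 - 8*exp(p))*(exp(2*p) - exp(p) + 1)*exp(p) + 2*(2*exp(p) - 1)^2*exp(2*p) + (exp(2*p) - exp(p) + 1)^2)*exp(p)/(exp(2*p) - exp(p) + 1)^3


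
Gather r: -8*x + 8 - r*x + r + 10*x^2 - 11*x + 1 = r*(1 - x) + 10*x^2 - 19*x + 9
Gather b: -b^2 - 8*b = -b^2 - 8*b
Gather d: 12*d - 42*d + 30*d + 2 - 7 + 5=0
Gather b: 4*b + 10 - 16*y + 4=4*b - 16*y + 14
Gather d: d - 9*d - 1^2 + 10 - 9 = -8*d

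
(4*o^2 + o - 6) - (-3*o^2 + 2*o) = 7*o^2 - o - 6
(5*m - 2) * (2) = 10*m - 4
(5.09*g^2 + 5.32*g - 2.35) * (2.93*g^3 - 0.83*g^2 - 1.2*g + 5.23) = 14.9137*g^5 + 11.3629*g^4 - 17.4091*g^3 + 22.1872*g^2 + 30.6436*g - 12.2905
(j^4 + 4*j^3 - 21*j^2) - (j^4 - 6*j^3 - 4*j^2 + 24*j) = 10*j^3 - 17*j^2 - 24*j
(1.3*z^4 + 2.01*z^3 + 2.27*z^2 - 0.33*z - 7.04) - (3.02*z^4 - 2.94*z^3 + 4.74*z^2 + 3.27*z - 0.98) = -1.72*z^4 + 4.95*z^3 - 2.47*z^2 - 3.6*z - 6.06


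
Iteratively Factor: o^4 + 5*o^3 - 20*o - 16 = (o + 2)*(o^3 + 3*o^2 - 6*o - 8) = (o + 2)*(o + 4)*(o^2 - o - 2) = (o + 1)*(o + 2)*(o + 4)*(o - 2)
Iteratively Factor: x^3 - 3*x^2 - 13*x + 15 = (x - 5)*(x^2 + 2*x - 3) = (x - 5)*(x + 3)*(x - 1)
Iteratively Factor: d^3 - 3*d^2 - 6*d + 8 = (d - 1)*(d^2 - 2*d - 8) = (d - 1)*(d + 2)*(d - 4)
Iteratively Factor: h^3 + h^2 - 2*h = (h + 2)*(h^2 - h) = h*(h + 2)*(h - 1)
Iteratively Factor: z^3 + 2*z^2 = (z + 2)*(z^2) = z*(z + 2)*(z)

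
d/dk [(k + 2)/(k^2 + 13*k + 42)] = (k^2 + 13*k - (k + 2)*(2*k + 13) + 42)/(k^2 + 13*k + 42)^2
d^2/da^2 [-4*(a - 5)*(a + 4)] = -8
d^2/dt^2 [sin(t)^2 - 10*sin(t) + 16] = 10*sin(t) + 2*cos(2*t)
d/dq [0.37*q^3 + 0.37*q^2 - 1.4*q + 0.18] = 1.11*q^2 + 0.74*q - 1.4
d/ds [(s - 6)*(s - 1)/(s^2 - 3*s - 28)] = 2*(2*s^2 - 34*s + 107)/(s^4 - 6*s^3 - 47*s^2 + 168*s + 784)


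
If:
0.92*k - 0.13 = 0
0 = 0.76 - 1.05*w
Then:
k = 0.14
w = 0.72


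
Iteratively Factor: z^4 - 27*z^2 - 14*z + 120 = (z + 4)*(z^3 - 4*z^2 - 11*z + 30) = (z + 3)*(z + 4)*(z^2 - 7*z + 10) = (z - 5)*(z + 3)*(z + 4)*(z - 2)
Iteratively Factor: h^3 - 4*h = (h - 2)*(h^2 + 2*h) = (h - 2)*(h + 2)*(h)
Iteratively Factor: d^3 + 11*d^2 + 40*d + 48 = (d + 4)*(d^2 + 7*d + 12) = (d + 4)^2*(d + 3)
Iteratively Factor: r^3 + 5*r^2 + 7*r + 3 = (r + 3)*(r^2 + 2*r + 1) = (r + 1)*(r + 3)*(r + 1)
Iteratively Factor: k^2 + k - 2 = (k + 2)*(k - 1)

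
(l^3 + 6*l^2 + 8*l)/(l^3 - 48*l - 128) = l*(l + 2)/(l^2 - 4*l - 32)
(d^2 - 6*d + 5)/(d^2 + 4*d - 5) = (d - 5)/(d + 5)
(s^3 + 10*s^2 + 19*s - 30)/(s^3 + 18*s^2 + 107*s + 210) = (s - 1)/(s + 7)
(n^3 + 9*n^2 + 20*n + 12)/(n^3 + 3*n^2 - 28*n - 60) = (n + 1)/(n - 5)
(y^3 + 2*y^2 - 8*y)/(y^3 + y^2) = (y^2 + 2*y - 8)/(y*(y + 1))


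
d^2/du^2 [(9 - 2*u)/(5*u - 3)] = 390/(5*u - 3)^3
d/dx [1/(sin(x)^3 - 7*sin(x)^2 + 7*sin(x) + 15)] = (-3*sin(x)^2 + 14*sin(x) - 7)*cos(x)/(sin(x)^3 - 7*sin(x)^2 + 7*sin(x) + 15)^2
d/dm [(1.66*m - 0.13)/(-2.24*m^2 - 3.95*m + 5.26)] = (3.7184*m^2 - 0.5824*m + 8.2181)/(5.0176*m^4 + 17.696*m^3 - 7.9623*m^2 - 41.554*m + 27.6676)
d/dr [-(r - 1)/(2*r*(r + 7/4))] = 2*(4*r^2 - 8*r - 7)/(r^2*(16*r^2 + 56*r + 49))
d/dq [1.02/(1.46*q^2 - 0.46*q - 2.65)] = (0.4692 - 2.9784*q)/(-1.46*q^2 + 0.46*q + 2.65)^2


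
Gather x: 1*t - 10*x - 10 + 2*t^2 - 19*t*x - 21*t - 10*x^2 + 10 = 2*t^2 - 20*t - 10*x^2 + x*(-19*t - 10)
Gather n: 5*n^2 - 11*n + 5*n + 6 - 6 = 5*n^2 - 6*n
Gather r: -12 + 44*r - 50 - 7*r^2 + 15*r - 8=-7*r^2 + 59*r - 70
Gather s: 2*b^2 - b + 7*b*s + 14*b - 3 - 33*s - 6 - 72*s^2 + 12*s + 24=2*b^2 + 13*b - 72*s^2 + s*(7*b - 21) + 15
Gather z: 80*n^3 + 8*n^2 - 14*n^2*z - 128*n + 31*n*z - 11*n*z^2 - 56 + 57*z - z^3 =80*n^3 + 8*n^2 - 11*n*z^2 - 128*n - z^3 + z*(-14*n^2 + 31*n + 57) - 56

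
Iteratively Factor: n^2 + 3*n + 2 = (n + 2)*(n + 1)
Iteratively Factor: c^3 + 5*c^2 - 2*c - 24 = (c + 3)*(c^2 + 2*c - 8) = (c - 2)*(c + 3)*(c + 4)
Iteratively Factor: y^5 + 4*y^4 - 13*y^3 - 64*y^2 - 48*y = (y - 4)*(y^4 + 8*y^3 + 19*y^2 + 12*y) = (y - 4)*(y + 1)*(y^3 + 7*y^2 + 12*y) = (y - 4)*(y + 1)*(y + 4)*(y^2 + 3*y) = (y - 4)*(y + 1)*(y + 3)*(y + 4)*(y)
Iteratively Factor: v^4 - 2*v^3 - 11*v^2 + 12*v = (v - 4)*(v^3 + 2*v^2 - 3*v) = (v - 4)*(v - 1)*(v^2 + 3*v) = (v - 4)*(v - 1)*(v + 3)*(v)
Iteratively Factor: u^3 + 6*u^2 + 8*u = (u)*(u^2 + 6*u + 8) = u*(u + 2)*(u + 4)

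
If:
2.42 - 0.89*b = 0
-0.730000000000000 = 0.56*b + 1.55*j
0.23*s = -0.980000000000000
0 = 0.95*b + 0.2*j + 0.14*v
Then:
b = 2.72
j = -1.45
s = -4.26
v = -16.37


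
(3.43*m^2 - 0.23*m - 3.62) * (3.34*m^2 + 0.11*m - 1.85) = 11.4562*m^4 - 0.3909*m^3 - 18.4616*m^2 + 0.0273*m + 6.697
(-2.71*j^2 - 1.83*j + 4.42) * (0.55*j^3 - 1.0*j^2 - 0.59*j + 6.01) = -1.4905*j^5 + 1.7035*j^4 + 5.8599*j^3 - 19.6274*j^2 - 13.6061*j + 26.5642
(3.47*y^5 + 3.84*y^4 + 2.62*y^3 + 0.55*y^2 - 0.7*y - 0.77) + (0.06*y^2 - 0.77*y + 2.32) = 3.47*y^5 + 3.84*y^4 + 2.62*y^3 + 0.61*y^2 - 1.47*y + 1.55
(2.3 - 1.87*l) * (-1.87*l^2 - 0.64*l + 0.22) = 3.4969*l^3 - 3.1042*l^2 - 1.8834*l + 0.506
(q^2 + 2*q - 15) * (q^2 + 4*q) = q^4 + 6*q^3 - 7*q^2 - 60*q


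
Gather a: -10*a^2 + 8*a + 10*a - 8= -10*a^2 + 18*a - 8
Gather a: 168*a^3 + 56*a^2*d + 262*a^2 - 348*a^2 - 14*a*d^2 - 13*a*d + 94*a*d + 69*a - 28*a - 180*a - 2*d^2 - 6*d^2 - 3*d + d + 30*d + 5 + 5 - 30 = 168*a^3 + a^2*(56*d - 86) + a*(-14*d^2 + 81*d - 139) - 8*d^2 + 28*d - 20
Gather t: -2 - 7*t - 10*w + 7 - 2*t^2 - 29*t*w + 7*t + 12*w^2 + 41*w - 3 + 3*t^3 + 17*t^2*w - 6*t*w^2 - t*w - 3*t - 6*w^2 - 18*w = 3*t^3 + t^2*(17*w - 2) + t*(-6*w^2 - 30*w - 3) + 6*w^2 + 13*w + 2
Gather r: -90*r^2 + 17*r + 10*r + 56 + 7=-90*r^2 + 27*r + 63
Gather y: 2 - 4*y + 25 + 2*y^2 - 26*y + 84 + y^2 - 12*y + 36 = 3*y^2 - 42*y + 147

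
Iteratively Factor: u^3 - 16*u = (u)*(u^2 - 16) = u*(u + 4)*(u - 4)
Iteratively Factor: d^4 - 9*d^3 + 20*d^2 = (d)*(d^3 - 9*d^2 + 20*d) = d*(d - 5)*(d^2 - 4*d) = d^2*(d - 5)*(d - 4)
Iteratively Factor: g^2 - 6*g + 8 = (g - 4)*(g - 2)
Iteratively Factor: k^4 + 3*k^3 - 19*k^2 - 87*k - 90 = (k + 3)*(k^3 - 19*k - 30) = (k - 5)*(k + 3)*(k^2 + 5*k + 6) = (k - 5)*(k + 3)^2*(k + 2)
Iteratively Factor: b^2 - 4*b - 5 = (b - 5)*(b + 1)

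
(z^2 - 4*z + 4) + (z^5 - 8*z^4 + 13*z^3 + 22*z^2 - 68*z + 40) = z^5 - 8*z^4 + 13*z^3 + 23*z^2 - 72*z + 44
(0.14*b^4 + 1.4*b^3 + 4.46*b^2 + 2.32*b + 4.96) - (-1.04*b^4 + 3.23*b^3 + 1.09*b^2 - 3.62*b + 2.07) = 1.18*b^4 - 1.83*b^3 + 3.37*b^2 + 5.94*b + 2.89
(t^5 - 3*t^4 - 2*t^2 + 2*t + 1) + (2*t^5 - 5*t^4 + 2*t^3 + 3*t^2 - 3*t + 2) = 3*t^5 - 8*t^4 + 2*t^3 + t^2 - t + 3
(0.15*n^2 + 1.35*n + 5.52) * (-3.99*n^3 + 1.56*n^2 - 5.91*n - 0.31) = -0.5985*n^5 - 5.1525*n^4 - 20.8053*n^3 + 0.5862*n^2 - 33.0417*n - 1.7112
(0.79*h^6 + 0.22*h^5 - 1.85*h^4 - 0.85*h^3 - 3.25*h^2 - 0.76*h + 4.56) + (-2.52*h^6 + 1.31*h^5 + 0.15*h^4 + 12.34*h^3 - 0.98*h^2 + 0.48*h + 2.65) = -1.73*h^6 + 1.53*h^5 - 1.7*h^4 + 11.49*h^3 - 4.23*h^2 - 0.28*h + 7.21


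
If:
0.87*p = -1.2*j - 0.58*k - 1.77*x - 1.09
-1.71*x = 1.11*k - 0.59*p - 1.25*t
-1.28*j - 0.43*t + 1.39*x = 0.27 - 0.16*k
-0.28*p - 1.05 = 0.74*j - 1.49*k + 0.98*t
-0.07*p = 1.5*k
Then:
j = -0.45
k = -0.02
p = 0.38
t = -0.86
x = -0.49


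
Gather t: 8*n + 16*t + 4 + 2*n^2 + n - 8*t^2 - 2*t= 2*n^2 + 9*n - 8*t^2 + 14*t + 4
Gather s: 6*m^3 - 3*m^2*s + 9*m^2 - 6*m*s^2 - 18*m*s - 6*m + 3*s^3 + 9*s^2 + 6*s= 6*m^3 + 9*m^2 - 6*m + 3*s^3 + s^2*(9 - 6*m) + s*(-3*m^2 - 18*m + 6)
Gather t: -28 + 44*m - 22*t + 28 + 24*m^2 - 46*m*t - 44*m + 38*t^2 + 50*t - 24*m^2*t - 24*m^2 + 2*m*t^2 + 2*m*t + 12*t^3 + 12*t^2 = 12*t^3 + t^2*(2*m + 50) + t*(-24*m^2 - 44*m + 28)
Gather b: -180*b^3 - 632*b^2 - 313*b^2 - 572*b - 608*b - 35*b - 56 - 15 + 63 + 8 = -180*b^3 - 945*b^2 - 1215*b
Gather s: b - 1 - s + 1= b - s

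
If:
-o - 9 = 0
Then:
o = -9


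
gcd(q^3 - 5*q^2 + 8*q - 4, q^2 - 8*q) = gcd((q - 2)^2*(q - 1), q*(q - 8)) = 1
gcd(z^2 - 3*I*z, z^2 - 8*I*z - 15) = z - 3*I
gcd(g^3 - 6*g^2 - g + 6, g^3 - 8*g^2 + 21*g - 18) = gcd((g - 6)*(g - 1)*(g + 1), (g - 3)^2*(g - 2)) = 1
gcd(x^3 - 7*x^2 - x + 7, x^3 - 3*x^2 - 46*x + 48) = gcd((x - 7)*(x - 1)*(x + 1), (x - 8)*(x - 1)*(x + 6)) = x - 1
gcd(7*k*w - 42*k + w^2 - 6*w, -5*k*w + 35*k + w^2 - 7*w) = 1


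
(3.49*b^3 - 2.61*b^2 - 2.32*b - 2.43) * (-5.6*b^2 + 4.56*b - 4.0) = -19.544*b^5 + 30.5304*b^4 - 12.8696*b^3 + 13.4688*b^2 - 1.8008*b + 9.72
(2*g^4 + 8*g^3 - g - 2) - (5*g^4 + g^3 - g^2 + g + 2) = -3*g^4 + 7*g^3 + g^2 - 2*g - 4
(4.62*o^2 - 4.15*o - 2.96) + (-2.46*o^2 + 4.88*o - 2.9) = 2.16*o^2 + 0.73*o - 5.86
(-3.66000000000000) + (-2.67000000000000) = -6.33000000000000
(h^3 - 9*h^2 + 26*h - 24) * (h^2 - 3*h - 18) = h^5 - 12*h^4 + 35*h^3 + 60*h^2 - 396*h + 432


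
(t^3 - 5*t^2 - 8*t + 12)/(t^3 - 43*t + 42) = (t + 2)/(t + 7)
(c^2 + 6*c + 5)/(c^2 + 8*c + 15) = (c + 1)/(c + 3)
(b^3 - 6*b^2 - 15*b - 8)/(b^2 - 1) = (b^2 - 7*b - 8)/(b - 1)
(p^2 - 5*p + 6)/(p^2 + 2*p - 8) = (p - 3)/(p + 4)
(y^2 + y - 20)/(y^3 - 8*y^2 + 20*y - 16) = (y + 5)/(y^2 - 4*y + 4)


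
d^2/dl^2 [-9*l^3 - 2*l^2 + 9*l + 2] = -54*l - 4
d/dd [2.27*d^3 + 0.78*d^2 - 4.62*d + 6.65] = 6.81*d^2 + 1.56*d - 4.62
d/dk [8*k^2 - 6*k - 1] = 16*k - 6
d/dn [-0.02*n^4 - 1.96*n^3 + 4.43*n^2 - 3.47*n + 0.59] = -0.08*n^3 - 5.88*n^2 + 8.86*n - 3.47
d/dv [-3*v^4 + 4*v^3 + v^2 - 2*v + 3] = -12*v^3 + 12*v^2 + 2*v - 2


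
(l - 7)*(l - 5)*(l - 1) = l^3 - 13*l^2 + 47*l - 35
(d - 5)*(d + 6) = d^2 + d - 30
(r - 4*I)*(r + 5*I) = r^2 + I*r + 20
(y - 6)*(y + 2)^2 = y^3 - 2*y^2 - 20*y - 24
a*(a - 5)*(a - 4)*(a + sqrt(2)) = a^4 - 9*a^3 + sqrt(2)*a^3 - 9*sqrt(2)*a^2 + 20*a^2 + 20*sqrt(2)*a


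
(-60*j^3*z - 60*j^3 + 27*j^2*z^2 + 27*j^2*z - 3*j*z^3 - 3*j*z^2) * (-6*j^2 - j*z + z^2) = 360*j^5*z + 360*j^5 - 102*j^4*z^2 - 102*j^4*z - 69*j^3*z^3 - 69*j^3*z^2 + 30*j^2*z^4 + 30*j^2*z^3 - 3*j*z^5 - 3*j*z^4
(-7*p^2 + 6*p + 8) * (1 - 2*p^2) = 14*p^4 - 12*p^3 - 23*p^2 + 6*p + 8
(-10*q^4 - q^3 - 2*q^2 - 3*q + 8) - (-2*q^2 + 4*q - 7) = -10*q^4 - q^3 - 7*q + 15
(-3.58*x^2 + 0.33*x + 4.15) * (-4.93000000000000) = 17.6494*x^2 - 1.6269*x - 20.4595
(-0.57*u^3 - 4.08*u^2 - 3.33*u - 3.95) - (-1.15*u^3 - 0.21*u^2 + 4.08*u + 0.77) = 0.58*u^3 - 3.87*u^2 - 7.41*u - 4.72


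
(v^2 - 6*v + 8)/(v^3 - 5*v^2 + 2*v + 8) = 1/(v + 1)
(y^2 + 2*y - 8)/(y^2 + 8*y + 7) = (y^2 + 2*y - 8)/(y^2 + 8*y + 7)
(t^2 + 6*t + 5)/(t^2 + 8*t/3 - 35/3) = 3*(t + 1)/(3*t - 7)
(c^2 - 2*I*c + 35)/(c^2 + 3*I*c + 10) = (c - 7*I)/(c - 2*I)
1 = 1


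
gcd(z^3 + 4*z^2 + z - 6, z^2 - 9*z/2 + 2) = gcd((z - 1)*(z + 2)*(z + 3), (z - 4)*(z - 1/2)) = 1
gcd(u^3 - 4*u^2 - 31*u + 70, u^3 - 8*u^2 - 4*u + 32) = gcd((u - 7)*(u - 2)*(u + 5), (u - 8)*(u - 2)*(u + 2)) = u - 2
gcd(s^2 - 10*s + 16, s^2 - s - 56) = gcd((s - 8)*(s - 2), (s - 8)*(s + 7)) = s - 8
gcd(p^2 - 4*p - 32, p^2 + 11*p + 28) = p + 4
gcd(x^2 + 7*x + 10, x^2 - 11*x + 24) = 1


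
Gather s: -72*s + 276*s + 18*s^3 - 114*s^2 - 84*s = 18*s^3 - 114*s^2 + 120*s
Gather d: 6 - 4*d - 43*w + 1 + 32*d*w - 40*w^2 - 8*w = d*(32*w - 4) - 40*w^2 - 51*w + 7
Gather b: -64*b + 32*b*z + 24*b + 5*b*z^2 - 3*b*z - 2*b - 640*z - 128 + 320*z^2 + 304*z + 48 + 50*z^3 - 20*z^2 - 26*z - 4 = b*(5*z^2 + 29*z - 42) + 50*z^3 + 300*z^2 - 362*z - 84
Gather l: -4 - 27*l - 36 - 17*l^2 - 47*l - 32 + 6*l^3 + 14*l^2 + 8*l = 6*l^3 - 3*l^2 - 66*l - 72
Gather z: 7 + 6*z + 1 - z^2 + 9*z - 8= -z^2 + 15*z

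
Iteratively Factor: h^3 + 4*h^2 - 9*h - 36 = (h + 3)*(h^2 + h - 12) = (h - 3)*(h + 3)*(h + 4)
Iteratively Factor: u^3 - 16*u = (u - 4)*(u^2 + 4*u) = u*(u - 4)*(u + 4)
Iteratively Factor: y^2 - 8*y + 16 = (y - 4)*(y - 4)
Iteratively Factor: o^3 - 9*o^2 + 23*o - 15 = (o - 1)*(o^2 - 8*o + 15) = (o - 3)*(o - 1)*(o - 5)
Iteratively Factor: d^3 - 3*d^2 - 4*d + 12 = (d + 2)*(d^2 - 5*d + 6) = (d - 3)*(d + 2)*(d - 2)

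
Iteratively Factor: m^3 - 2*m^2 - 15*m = (m + 3)*(m^2 - 5*m) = m*(m + 3)*(m - 5)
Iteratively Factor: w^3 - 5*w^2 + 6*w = (w)*(w^2 - 5*w + 6) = w*(w - 3)*(w - 2)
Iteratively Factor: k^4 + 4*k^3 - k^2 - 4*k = (k + 4)*(k^3 - k) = (k + 1)*(k + 4)*(k^2 - k) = k*(k + 1)*(k + 4)*(k - 1)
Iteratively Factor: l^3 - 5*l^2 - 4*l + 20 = (l + 2)*(l^2 - 7*l + 10) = (l - 2)*(l + 2)*(l - 5)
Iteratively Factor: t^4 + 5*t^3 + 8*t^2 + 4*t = (t + 2)*(t^3 + 3*t^2 + 2*t) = (t + 1)*(t + 2)*(t^2 + 2*t) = (t + 1)*(t + 2)^2*(t)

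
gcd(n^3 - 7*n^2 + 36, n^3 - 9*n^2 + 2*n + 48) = n^2 - n - 6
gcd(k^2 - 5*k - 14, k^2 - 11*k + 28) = k - 7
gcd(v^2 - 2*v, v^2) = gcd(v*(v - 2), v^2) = v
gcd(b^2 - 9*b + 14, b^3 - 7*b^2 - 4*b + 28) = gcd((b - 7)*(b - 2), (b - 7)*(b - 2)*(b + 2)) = b^2 - 9*b + 14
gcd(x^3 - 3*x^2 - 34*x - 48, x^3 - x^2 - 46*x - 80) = x^2 - 6*x - 16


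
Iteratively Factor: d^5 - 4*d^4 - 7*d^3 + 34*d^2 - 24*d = (d - 2)*(d^4 - 2*d^3 - 11*d^2 + 12*d) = (d - 2)*(d + 3)*(d^3 - 5*d^2 + 4*d) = d*(d - 2)*(d + 3)*(d^2 - 5*d + 4) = d*(d - 2)*(d - 1)*(d + 3)*(d - 4)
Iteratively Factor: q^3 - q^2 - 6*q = (q)*(q^2 - q - 6) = q*(q - 3)*(q + 2)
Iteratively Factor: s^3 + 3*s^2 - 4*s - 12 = (s + 3)*(s^2 - 4) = (s - 2)*(s + 3)*(s + 2)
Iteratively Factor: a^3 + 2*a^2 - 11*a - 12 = (a + 1)*(a^2 + a - 12) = (a - 3)*(a + 1)*(a + 4)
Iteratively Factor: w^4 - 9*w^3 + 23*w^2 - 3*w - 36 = (w - 3)*(w^3 - 6*w^2 + 5*w + 12) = (w - 3)^2*(w^2 - 3*w - 4) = (w - 3)^2*(w + 1)*(w - 4)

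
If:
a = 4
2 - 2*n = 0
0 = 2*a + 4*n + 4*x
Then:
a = 4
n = 1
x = -3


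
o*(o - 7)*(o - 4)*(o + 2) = o^4 - 9*o^3 + 6*o^2 + 56*o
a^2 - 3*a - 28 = (a - 7)*(a + 4)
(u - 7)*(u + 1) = u^2 - 6*u - 7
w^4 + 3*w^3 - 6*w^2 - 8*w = w*(w - 2)*(w + 1)*(w + 4)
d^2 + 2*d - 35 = (d - 5)*(d + 7)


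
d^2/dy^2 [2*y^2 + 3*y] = 4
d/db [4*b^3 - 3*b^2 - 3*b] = 12*b^2 - 6*b - 3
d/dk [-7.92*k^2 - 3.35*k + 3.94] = -15.84*k - 3.35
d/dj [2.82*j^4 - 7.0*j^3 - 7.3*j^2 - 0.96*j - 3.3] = 11.28*j^3 - 21.0*j^2 - 14.6*j - 0.96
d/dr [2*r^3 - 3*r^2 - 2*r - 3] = 6*r^2 - 6*r - 2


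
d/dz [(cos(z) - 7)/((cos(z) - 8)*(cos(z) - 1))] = (cos(z)^2 - 14*cos(z) + 55)*sin(z)/((cos(z) - 8)^2*(cos(z) - 1)^2)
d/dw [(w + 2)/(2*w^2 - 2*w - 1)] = (-2*w^2 - 8*w + 3)/(4*w^4 - 8*w^3 + 4*w + 1)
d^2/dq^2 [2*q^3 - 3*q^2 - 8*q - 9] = 12*q - 6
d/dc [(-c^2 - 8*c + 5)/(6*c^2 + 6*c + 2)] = (21*c^2 - 32*c - 23)/(2*(9*c^4 + 18*c^3 + 15*c^2 + 6*c + 1))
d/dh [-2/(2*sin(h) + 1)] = 4*cos(h)/(2*sin(h) + 1)^2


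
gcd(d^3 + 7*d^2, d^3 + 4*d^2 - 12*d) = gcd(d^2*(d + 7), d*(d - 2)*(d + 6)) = d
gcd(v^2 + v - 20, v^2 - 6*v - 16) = 1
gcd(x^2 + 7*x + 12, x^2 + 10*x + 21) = x + 3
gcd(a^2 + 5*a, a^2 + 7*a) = a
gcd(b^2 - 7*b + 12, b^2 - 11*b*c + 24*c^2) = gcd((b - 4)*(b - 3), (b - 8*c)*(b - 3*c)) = 1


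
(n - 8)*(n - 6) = n^2 - 14*n + 48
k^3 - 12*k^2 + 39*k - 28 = (k - 7)*(k - 4)*(k - 1)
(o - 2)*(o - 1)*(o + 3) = o^3 - 7*o + 6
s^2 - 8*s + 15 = (s - 5)*(s - 3)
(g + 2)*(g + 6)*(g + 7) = g^3 + 15*g^2 + 68*g + 84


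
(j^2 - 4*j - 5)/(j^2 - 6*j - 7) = (j - 5)/(j - 7)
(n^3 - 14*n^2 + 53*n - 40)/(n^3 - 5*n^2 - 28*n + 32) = (n - 5)/(n + 4)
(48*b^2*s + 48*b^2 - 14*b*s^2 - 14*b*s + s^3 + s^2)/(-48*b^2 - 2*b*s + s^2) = (-6*b*s - 6*b + s^2 + s)/(6*b + s)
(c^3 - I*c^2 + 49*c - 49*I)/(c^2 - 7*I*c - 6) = (c^2 + 49)/(c - 6*I)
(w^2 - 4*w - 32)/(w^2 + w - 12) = (w - 8)/(w - 3)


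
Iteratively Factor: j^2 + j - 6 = (j + 3)*(j - 2)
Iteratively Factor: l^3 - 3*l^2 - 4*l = (l)*(l^2 - 3*l - 4) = l*(l - 4)*(l + 1)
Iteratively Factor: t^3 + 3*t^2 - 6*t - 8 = (t - 2)*(t^2 + 5*t + 4) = (t - 2)*(t + 4)*(t + 1)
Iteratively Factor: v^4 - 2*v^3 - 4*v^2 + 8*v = (v)*(v^3 - 2*v^2 - 4*v + 8) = v*(v - 2)*(v^2 - 4) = v*(v - 2)^2*(v + 2)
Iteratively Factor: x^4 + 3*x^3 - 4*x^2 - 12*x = (x + 2)*(x^3 + x^2 - 6*x) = (x + 2)*(x + 3)*(x^2 - 2*x) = x*(x + 2)*(x + 3)*(x - 2)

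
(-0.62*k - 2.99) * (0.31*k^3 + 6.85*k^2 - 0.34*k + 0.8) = -0.1922*k^4 - 5.1739*k^3 - 20.2707*k^2 + 0.5206*k - 2.392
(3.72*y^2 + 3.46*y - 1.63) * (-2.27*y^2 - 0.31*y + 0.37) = -8.4444*y^4 - 9.0074*y^3 + 4.0039*y^2 + 1.7855*y - 0.6031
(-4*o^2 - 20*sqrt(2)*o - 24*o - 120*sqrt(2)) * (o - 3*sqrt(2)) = -4*o^3 - 24*o^2 - 8*sqrt(2)*o^2 - 48*sqrt(2)*o + 120*o + 720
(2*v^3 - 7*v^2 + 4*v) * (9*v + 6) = 18*v^4 - 51*v^3 - 6*v^2 + 24*v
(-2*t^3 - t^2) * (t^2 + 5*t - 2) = -2*t^5 - 11*t^4 - t^3 + 2*t^2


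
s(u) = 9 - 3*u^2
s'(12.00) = -72.00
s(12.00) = -423.00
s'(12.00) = -72.00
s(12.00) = -423.00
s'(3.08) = -18.48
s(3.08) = -19.46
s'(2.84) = -17.04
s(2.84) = -15.20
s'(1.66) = -9.96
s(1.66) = 0.73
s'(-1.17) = 7.02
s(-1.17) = 4.89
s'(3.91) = -23.46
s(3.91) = -36.86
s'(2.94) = -17.64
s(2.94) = -16.93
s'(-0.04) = 0.24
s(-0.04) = 9.00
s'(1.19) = -7.14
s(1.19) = 4.75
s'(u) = -6*u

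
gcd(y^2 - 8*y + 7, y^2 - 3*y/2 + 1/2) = y - 1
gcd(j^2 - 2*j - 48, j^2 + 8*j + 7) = 1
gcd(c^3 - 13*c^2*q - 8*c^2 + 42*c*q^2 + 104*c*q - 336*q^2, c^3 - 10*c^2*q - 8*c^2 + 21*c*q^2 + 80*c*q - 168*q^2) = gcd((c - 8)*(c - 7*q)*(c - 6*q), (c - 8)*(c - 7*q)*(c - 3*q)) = -c^2 + 7*c*q + 8*c - 56*q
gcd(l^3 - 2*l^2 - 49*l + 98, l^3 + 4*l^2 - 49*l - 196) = l^2 - 49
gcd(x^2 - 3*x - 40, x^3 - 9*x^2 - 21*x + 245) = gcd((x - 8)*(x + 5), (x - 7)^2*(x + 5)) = x + 5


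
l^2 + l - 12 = (l - 3)*(l + 4)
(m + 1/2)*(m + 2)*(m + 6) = m^3 + 17*m^2/2 + 16*m + 6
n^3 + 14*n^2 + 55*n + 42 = (n + 1)*(n + 6)*(n + 7)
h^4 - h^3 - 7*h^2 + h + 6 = (h - 3)*(h - 1)*(h + 1)*(h + 2)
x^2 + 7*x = x*(x + 7)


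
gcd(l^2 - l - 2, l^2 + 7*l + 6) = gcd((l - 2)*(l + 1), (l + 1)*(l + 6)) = l + 1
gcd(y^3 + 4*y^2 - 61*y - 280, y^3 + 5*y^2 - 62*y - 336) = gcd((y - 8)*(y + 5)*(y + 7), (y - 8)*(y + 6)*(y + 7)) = y^2 - y - 56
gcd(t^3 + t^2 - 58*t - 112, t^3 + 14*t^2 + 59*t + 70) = t^2 + 9*t + 14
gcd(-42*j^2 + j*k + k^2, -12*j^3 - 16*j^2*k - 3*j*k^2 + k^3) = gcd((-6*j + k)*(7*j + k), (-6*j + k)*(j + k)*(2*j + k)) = 6*j - k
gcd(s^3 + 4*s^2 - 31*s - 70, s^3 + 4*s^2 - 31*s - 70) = s^3 + 4*s^2 - 31*s - 70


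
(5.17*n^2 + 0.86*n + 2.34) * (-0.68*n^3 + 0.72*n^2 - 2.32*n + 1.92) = -3.5156*n^5 + 3.1376*n^4 - 12.9664*n^3 + 9.616*n^2 - 3.7776*n + 4.4928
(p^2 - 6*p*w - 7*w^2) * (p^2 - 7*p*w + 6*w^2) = p^4 - 13*p^3*w + 41*p^2*w^2 + 13*p*w^3 - 42*w^4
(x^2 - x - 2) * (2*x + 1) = 2*x^3 - x^2 - 5*x - 2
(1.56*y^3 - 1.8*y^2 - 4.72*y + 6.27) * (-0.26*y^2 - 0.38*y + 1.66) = -0.4056*y^5 - 0.1248*y^4 + 4.5008*y^3 - 2.8246*y^2 - 10.2178*y + 10.4082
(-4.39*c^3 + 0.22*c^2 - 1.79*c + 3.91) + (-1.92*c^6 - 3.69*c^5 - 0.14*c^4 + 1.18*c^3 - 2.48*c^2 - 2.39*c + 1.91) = -1.92*c^6 - 3.69*c^5 - 0.14*c^4 - 3.21*c^3 - 2.26*c^2 - 4.18*c + 5.82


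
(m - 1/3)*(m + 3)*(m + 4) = m^3 + 20*m^2/3 + 29*m/3 - 4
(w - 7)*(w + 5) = w^2 - 2*w - 35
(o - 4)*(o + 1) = o^2 - 3*o - 4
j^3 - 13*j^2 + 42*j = j*(j - 7)*(j - 6)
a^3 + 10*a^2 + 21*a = a*(a + 3)*(a + 7)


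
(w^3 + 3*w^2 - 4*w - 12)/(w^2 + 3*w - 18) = (w^3 + 3*w^2 - 4*w - 12)/(w^2 + 3*w - 18)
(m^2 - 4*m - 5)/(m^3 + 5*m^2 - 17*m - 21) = (m - 5)/(m^2 + 4*m - 21)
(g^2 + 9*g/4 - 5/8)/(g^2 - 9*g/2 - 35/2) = (g - 1/4)/(g - 7)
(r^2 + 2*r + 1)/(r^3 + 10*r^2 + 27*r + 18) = (r + 1)/(r^2 + 9*r + 18)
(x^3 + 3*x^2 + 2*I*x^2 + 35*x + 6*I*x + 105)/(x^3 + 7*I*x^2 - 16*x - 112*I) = (x^2 + x*(3 - 5*I) - 15*I)/(x^2 - 16)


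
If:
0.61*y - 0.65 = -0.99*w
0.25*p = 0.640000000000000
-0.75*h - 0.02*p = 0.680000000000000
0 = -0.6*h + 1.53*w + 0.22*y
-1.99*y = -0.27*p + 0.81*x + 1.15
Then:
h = -0.97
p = 2.56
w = -0.70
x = -5.97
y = 2.20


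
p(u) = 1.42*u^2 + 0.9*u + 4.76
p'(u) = 2.84*u + 0.9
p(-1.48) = 6.54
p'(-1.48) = -3.30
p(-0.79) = 4.94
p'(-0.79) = -1.34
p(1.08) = 7.39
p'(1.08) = 3.97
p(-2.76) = 13.09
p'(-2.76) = -6.94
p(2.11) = 12.98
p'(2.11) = 6.89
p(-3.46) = 18.65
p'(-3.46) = -8.93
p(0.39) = 5.33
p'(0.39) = 2.01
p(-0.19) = 4.64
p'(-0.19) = 0.36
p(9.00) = 127.88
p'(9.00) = 26.46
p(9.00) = 127.88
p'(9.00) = 26.46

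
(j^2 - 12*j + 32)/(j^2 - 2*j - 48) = (j - 4)/(j + 6)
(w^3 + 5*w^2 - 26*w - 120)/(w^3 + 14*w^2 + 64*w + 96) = (w - 5)/(w + 4)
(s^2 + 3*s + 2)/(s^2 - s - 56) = (s^2 + 3*s + 2)/(s^2 - s - 56)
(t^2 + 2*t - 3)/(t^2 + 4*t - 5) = (t + 3)/(t + 5)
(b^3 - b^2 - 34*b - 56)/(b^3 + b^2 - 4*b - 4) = (b^2 - 3*b - 28)/(b^2 - b - 2)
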